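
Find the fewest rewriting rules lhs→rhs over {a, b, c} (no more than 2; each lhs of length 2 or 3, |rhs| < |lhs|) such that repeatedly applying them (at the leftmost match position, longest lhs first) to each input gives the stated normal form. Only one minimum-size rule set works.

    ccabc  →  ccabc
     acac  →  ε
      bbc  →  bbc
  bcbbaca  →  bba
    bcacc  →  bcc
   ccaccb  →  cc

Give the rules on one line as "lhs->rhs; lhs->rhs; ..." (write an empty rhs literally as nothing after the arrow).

  | ccabc
  | acac => ac => ε
  | bbc
  | bcbbaca => bbaca => bba

ac->; cb->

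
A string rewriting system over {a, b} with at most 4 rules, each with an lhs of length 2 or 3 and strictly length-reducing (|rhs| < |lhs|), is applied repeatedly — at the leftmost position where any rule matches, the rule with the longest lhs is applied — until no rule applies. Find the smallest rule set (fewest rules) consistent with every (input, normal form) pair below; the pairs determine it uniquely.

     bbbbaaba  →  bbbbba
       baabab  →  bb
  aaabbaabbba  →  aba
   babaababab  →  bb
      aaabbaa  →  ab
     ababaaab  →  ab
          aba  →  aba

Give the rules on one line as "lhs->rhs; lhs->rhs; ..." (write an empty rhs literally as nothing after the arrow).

  | bbbbaaba => bbbbba
  | baabab => bbab => bb
  | aaabbaabbba => abbaabbba => abaabbba => abbbba => abbba => abba => aba
  | babaababab => baababab => bbabab => bbab => bb

aa->; abb->ab; bab->b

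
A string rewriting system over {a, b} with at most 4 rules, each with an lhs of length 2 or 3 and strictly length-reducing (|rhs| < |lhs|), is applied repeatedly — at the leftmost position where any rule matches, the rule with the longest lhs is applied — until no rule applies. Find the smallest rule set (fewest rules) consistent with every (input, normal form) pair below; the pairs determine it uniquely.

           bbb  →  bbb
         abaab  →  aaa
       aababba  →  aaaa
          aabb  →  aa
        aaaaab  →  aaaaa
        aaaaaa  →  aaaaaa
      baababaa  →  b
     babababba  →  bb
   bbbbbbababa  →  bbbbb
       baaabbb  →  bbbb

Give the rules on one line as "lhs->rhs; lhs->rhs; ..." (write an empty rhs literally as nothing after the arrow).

  | bbb
  | abaab => aaab => aaa
  | aababba => aaabba => aaaba => aaaa
  | aabb => aab => aa

ab->a; ba->b; bba->b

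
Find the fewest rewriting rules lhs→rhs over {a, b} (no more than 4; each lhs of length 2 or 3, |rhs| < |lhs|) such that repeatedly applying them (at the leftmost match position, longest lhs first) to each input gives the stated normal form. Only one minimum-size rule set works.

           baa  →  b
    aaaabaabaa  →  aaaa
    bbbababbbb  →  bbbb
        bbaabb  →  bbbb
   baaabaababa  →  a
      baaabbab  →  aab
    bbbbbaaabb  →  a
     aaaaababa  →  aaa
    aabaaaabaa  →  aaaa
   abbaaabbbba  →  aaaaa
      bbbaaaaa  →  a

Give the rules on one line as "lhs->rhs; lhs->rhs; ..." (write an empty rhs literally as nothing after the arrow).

  | baa => b
  | aaaabaabaa => aaaabaa => aaaa
  | bbbababbbb => bbababbbb => bababbbb => ababbbb => bbbb
  | bbaabb => bbbb

aba->; abb->a; ba->a; baa->b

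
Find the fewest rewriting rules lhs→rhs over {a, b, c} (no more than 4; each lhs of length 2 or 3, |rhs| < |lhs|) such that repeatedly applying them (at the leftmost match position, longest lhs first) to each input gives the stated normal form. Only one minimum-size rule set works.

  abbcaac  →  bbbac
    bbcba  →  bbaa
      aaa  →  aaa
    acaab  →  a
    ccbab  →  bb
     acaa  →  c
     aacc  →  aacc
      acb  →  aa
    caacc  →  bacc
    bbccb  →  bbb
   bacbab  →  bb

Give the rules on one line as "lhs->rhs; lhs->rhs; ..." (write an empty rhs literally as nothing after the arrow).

  | abbcaac => bbcaac => bbbac
  | bbcba => bbaa
  | aaa
  | acaab => abab => cb => a

ab->b; aba->c; ca->b; cb->a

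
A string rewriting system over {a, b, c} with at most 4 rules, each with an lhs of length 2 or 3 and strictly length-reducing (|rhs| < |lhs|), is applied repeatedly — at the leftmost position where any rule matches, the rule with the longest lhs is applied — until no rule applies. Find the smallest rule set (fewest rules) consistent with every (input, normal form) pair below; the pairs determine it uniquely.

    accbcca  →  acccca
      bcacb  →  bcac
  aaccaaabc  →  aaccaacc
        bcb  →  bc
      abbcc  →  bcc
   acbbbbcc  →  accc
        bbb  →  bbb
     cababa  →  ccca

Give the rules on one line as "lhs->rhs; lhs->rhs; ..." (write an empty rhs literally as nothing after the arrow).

  | accbcca => acccca
  | bcacb => bcac
  | aaccaaabc => aaccaacc
  | bcb => bc

ab->c; abb->b; cb->c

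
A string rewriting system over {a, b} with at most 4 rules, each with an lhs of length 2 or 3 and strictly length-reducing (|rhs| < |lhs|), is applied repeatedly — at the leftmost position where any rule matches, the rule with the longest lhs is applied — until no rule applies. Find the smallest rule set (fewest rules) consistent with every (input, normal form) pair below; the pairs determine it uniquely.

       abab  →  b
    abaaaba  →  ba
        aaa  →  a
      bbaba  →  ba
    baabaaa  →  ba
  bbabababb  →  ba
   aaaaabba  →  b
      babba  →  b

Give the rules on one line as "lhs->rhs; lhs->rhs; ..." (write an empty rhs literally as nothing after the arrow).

aa->; ab->b; abb->ba; bb->b

  | abab => bab => bb => b
  | abaaaba => baaaba => baba => bba => ba
  | aaa => a
  | bbaba => baba => bba => ba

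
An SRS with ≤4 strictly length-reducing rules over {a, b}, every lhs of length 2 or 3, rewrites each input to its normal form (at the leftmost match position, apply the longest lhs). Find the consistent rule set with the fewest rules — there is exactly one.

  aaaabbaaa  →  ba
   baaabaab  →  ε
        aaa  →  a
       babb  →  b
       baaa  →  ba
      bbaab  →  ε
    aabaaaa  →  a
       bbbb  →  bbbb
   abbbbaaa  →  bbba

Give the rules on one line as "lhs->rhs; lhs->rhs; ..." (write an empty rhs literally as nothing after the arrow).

aa->a; ab->; bab->ab

  | aaaabbaaa => aaabbaaa => aabbaaa => abbaaa => baaa => baa => ba
  | baaabaab => baabaab => babaab => abaab => aab => ab => ε
  | aaa => aa => a
  | babb => abb => b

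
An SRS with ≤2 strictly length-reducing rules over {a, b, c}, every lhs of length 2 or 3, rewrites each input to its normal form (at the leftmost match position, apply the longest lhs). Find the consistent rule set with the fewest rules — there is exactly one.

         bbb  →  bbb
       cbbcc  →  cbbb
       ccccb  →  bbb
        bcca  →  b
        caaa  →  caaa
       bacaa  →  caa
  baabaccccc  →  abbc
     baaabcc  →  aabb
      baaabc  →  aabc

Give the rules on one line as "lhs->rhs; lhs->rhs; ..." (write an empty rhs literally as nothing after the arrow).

ba->; cc->b

  | bbb
  | cbbcc => cbbb
  | ccccb => bccb => bbb
  | bcca => bba => b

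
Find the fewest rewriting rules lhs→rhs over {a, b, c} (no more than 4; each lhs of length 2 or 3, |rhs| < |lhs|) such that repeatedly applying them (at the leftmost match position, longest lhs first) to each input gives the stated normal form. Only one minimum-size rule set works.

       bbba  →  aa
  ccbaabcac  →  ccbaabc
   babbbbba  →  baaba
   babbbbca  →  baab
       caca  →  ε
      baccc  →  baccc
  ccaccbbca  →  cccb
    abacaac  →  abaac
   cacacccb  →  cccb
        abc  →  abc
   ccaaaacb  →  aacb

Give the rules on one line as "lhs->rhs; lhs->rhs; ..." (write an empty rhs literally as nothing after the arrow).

  | bbba => aa
  | ccbaabcac => ccbaabc
  | babbbbba => baabba => baaba
  | babbbbca => baabca => baab

bb->b; bbb->a; ca->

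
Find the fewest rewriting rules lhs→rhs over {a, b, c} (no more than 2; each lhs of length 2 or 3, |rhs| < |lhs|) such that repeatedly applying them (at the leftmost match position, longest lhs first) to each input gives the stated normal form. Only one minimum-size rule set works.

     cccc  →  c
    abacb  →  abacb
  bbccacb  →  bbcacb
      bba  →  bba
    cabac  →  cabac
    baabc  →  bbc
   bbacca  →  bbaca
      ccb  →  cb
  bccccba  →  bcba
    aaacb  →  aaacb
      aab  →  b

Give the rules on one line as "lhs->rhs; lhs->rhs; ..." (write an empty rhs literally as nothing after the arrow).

aab->b; cc->c

  | cccc => ccc => cc => c
  | abacb
  | bbccacb => bbcacb
  | bba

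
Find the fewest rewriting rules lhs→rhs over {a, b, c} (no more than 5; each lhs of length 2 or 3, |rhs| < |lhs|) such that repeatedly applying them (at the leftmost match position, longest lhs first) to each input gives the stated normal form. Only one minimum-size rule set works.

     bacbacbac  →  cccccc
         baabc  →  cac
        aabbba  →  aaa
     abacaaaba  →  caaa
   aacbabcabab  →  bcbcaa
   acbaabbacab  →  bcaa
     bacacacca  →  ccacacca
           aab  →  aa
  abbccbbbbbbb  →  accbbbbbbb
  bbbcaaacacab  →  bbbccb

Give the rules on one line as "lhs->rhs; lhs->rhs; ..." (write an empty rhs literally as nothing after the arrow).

aac->b; ab->a; acb->bc; ba->c

  | bacbacbac => ccbacbac => ccccbac => cccccc
  | baabc => cabc => cac
  | aabbba => aabba => aaba => aaa
  | abacaaaba => aacaaaba => baaaba => caaba => caaa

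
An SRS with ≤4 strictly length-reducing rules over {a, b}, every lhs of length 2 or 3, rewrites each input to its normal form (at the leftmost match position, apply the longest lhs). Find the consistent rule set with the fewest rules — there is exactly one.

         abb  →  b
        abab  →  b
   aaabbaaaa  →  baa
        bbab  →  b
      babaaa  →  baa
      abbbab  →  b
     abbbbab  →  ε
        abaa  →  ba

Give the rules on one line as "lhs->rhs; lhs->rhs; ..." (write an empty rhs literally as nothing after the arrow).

  | abb => b
  | abab => bb => b
  | aaabbaaaa => aabaaaa => abaaa => baa
  | bbab => bab => b

ab->; aba->b; bb->b; bbb->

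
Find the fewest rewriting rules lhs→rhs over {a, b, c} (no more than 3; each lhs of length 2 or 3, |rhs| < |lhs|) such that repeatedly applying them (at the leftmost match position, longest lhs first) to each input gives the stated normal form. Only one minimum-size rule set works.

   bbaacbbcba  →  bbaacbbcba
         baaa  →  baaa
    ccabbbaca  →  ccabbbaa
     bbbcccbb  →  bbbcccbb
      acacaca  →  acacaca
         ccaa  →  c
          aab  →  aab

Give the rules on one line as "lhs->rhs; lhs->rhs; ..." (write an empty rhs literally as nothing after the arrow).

  | bbaacbbcba
  | baaa
  | ccabbbaca => ccabbbaa
  | bbbcccbb

bac->ba; caa->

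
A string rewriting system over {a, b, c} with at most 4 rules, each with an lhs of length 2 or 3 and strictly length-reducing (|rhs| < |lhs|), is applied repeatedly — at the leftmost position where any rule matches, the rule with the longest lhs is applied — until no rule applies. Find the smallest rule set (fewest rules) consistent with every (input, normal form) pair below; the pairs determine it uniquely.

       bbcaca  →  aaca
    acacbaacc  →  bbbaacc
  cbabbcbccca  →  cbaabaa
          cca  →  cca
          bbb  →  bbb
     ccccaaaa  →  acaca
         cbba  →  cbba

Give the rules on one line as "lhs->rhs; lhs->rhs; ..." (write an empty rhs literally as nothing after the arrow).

  | bbcaca => aaca
  | acacbaacc => acbbaacc => bbbaacc
  | cbabbcbccca => cbaabccca => cbaabaa
  | cca

aaa->ac; acb->bb; bbc->a; ccc->a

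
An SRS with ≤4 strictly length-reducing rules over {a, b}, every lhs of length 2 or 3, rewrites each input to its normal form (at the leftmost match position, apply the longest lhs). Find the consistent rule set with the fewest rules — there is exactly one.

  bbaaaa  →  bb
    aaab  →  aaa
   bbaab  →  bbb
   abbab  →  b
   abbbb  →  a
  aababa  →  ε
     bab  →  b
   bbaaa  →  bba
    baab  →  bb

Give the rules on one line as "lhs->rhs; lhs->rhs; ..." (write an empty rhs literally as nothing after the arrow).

ab->a; aba->; baa->b; bab->b

  | bbaaaa => bbaa => bb
  | aaab => aaa
  | bbaab => bbb
  | abbab => abab => b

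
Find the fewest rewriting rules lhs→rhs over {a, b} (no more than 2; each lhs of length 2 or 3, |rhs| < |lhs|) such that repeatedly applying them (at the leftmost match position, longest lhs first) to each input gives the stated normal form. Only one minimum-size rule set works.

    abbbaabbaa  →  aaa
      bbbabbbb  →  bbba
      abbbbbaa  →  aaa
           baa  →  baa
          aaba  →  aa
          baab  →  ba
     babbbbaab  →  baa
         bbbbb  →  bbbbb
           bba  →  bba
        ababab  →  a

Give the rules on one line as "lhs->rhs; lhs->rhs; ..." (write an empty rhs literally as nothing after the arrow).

  | abbbaabbaa => abbaabbaa => abaabbaa => aaabbaa => aabaa => aaa
  | bbbabbbb => bbbabbb => bbbabb => bbbab => bbba
  | abbbbbaa => abbbbaa => abbbaa => abbaa => abaa => aaa
  | baa

aab->a; ab->a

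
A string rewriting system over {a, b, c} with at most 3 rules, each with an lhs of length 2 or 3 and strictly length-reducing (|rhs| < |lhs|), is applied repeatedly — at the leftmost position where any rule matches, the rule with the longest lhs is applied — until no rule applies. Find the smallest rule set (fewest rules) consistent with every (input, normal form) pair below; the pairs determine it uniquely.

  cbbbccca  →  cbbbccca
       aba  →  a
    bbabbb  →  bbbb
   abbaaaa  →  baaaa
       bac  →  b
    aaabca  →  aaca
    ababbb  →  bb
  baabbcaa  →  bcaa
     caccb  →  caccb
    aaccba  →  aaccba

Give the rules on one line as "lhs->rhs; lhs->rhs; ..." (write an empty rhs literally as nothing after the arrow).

  | cbbbccca
  | aba => a
  | bbabbb => bbbb
  | abbaaaa => baaaa

ab->; bac->b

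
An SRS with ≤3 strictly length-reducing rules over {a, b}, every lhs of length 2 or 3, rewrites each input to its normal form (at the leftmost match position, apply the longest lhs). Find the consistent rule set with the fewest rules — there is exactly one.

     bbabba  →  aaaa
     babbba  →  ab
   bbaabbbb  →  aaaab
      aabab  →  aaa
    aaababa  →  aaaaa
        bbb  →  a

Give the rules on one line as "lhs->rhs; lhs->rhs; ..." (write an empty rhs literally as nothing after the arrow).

ba->b; bb->a; bbb->a

  | bbabba => aabba => aaaa
  | babbba => bbbba => aba => ab
  | bbaabbbb => aaabbbb => aaaab
  | aabab => aabb => aaa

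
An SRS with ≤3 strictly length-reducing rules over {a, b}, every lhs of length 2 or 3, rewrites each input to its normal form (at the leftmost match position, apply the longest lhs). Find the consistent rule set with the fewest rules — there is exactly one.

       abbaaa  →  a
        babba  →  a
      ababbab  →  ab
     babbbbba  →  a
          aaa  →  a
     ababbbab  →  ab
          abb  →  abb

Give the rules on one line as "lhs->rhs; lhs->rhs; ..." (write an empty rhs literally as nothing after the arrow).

aa->a; ba->a

  | abbaaa => abaaa => aaaa => aaa => aa => a
  | babba => abba => aba => aa => a
  | ababbab => aabbab => abbab => abab => aab => ab
  | babbbbba => abbbbba => abbbba => abbba => abba => aba => aa => a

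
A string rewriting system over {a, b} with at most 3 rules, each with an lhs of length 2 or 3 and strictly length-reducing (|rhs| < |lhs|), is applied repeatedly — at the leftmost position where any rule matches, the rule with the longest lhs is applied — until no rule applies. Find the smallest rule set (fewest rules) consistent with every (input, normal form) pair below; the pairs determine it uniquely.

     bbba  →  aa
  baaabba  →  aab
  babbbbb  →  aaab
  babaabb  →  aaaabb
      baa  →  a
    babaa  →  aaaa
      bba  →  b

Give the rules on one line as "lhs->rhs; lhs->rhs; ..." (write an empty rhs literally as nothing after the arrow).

ba->; bab->aa; bbb->a

  | bbba => aa
  | baaabba => aabba => aab
  | babbbbb => aabbbb => aaab
  | babaabb => aaaabb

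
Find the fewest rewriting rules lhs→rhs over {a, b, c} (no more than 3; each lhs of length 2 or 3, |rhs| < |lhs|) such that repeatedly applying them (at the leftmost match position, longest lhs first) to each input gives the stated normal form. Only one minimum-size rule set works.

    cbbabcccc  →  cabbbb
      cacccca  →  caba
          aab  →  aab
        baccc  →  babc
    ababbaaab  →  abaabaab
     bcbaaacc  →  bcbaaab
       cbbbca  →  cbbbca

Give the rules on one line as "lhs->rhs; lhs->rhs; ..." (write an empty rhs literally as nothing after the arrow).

  | cbbabcccc => cabbcccc => cabbbcc => cabbbb
  | cacccca => cabcca => caba
  | aab
  | baccc => babc

bba->ab; cc->b; cca->a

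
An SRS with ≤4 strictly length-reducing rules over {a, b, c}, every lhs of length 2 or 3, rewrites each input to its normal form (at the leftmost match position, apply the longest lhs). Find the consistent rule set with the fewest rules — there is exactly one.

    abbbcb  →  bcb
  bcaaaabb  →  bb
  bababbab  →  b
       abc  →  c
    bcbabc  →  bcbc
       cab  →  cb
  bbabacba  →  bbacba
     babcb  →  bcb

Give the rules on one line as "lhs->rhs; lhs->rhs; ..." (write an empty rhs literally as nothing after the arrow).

ab->; abb->; ca->c; cbb->b

  | abbbcb => bcb
  | bcaaaabb => bcaaabb => bcaabb => bcabb => bcbb => bb
  | bababbab => babbab => bab => b
  | abc => c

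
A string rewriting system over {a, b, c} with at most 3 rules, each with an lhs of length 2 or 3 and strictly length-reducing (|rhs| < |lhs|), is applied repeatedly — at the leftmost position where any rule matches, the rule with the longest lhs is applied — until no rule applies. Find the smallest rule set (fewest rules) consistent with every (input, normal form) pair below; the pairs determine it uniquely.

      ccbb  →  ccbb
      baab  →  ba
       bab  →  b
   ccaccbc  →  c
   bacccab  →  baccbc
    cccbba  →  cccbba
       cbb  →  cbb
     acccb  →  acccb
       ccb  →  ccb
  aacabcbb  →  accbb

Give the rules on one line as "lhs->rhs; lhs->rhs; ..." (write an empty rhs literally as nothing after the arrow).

ab->; cab->bc; cac->a

  | ccbb
  | baab => ba
  | bab => b
  | ccaccbc => cacbc => abc => c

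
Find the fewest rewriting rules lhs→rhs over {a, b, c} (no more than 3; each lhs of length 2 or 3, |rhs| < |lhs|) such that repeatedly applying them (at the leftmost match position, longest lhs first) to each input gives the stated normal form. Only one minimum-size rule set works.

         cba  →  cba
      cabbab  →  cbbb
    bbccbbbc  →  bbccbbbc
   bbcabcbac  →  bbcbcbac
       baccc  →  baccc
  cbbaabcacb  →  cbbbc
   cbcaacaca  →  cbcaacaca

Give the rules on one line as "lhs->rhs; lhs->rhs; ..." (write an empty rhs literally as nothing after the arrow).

  | cba
  | cabbab => cbbab => cbbb
  | bbccbbbc
  | bbcabcbac => bbcbcbac

ab->b; acb->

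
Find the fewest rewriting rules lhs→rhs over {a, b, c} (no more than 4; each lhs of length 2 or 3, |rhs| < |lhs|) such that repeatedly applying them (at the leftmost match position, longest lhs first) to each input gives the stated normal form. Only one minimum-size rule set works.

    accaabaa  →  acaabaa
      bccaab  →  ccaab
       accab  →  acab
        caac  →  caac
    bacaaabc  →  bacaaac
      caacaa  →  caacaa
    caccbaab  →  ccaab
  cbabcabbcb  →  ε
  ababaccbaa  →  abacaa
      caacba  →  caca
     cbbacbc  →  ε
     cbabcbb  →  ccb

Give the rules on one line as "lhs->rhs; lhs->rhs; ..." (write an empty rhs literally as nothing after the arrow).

  | accaabaa => acaabaa
  | bccaab => ccaab
  | accab => acab
  | caac

acb->bc; acc->ac; bc->c; ccc->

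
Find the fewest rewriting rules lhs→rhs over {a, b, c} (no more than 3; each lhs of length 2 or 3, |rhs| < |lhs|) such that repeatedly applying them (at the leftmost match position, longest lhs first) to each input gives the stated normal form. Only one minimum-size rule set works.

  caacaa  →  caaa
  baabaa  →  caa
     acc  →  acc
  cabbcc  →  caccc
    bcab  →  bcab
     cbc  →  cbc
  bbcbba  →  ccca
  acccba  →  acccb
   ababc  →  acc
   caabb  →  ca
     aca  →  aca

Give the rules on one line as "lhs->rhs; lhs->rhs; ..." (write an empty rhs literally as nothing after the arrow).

  | caacaa => caaa
  | baabaa => babaa => bbaa => caa
  | acc
  | cabbcc => caccc

aac->a; ba->b; bb->c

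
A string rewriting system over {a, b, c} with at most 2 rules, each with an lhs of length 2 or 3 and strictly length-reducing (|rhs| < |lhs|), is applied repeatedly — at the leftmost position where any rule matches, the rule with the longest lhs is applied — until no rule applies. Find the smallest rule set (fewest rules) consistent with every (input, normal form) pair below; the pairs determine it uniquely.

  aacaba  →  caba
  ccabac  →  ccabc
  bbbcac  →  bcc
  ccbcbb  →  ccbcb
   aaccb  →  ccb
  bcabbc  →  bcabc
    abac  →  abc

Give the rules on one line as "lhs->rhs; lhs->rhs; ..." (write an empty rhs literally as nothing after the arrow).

  | aacaba => acaba => caba
  | ccabac => ccabc
  | bbbcac => bbcac => bcac => bcc
  | ccbcbb => ccbcb

ac->c; bb->b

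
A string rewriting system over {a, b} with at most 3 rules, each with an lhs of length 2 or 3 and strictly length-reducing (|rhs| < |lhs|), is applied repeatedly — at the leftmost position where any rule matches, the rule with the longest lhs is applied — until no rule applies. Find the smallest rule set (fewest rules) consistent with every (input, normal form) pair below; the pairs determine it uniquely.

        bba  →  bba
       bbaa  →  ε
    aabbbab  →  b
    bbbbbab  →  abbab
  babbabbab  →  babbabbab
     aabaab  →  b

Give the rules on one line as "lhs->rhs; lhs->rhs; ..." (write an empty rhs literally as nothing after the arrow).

aa->; baa->aa; bbb->a

  | bba
  | bbaa => baa => aa => ε
  | aabbbab => bbbab => aab => b
  | bbbbbab => abbab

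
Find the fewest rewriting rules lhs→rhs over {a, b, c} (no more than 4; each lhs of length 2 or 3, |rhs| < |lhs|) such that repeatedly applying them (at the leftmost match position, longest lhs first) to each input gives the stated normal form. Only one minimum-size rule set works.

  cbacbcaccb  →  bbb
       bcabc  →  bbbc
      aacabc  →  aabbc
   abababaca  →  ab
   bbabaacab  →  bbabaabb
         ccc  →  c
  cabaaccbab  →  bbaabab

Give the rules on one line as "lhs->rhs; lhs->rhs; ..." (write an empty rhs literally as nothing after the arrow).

  | cbacbcaccb => ccbcaccb => bcaccb => bbccb => bbb
  | bcabc => bbbc
  | aacabc => aabbc
  | abababaca => ababaca => abaca => aca => ab

bac->c; ca->b; cc->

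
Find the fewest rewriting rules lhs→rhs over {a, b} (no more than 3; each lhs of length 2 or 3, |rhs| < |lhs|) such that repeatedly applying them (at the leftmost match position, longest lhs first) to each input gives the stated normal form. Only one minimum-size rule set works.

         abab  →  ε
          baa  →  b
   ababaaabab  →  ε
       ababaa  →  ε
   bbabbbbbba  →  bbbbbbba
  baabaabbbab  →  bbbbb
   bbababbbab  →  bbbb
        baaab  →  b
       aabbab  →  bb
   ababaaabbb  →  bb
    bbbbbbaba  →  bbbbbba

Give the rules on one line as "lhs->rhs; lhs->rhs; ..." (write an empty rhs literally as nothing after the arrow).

aa->; ab->

  | abab => ab => ε
  | baa => b
  | ababaaabab => abaaabab => aaabab => abab => ab => ε
  | ababaa => abaa => aa => ε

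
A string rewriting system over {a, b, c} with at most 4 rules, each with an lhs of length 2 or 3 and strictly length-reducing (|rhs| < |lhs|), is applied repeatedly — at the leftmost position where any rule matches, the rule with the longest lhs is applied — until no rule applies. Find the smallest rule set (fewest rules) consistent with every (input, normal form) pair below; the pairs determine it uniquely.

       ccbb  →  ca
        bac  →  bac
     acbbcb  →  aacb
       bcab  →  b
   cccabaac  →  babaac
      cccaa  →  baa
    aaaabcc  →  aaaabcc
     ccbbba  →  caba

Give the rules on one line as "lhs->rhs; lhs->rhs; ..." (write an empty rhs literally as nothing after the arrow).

bca->; cbb->a; ccc->b

  | ccbb => ca
  | bac
  | acbbcb => aacb
  | bcab => b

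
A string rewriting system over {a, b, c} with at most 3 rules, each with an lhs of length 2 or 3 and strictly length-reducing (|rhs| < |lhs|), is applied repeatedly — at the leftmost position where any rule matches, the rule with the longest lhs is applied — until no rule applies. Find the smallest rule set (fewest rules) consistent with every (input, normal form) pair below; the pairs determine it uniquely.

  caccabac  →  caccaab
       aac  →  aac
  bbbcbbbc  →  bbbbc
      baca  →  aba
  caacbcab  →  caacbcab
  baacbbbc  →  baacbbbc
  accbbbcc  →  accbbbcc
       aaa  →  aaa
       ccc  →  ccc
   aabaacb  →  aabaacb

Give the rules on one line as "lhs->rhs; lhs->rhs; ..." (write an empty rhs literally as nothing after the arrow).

bac->ab; bcb->

  | caccabac => caccaab
  | aac
  | bbbcbbbc => bbbbc
  | baca => aba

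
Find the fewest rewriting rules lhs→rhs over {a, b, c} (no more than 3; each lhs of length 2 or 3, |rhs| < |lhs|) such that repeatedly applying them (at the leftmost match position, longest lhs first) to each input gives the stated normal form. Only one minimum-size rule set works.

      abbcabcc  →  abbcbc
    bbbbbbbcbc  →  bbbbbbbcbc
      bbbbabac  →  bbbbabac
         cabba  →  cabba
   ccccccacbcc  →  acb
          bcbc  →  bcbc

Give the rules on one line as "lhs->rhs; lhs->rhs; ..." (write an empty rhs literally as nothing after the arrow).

  | abbcabcc => abbcbc
  | bbbbbbbcbc
  | bbbbabac
  | cabba

abc->b; cc->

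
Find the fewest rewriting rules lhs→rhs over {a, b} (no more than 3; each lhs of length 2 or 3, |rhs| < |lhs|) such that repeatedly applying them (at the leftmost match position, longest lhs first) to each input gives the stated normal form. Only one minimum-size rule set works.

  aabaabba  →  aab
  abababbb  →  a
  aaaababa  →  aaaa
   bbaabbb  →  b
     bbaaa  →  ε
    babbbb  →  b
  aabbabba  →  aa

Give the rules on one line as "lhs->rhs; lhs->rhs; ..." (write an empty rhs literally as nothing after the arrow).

ba->; baa->; bbb->ba

  | aabaabba => aabba => aab
  | abababbb => ababbb => abbb => aba => a
  | aaaababa => aaaaba => aaaa
  | bbaabbb => bbbb => bab => b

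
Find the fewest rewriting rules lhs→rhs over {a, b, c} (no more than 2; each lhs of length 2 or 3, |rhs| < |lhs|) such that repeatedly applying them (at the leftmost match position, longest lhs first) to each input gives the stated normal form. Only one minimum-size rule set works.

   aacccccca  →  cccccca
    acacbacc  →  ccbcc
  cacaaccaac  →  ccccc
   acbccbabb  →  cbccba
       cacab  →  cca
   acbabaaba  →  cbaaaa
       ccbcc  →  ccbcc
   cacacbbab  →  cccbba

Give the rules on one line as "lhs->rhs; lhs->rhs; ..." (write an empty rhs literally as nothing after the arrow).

  | aacccccca => acccccca => cccccca
  | acacbacc => cacbacc => ccbacc => ccbcc
  | cacaaccaac => ccaaccaac => ccaccaac => ccccaac => ccccac => ccccc
  | acbccbabb => cbccbabb => cbccbab => cbccba

ab->a; ac->c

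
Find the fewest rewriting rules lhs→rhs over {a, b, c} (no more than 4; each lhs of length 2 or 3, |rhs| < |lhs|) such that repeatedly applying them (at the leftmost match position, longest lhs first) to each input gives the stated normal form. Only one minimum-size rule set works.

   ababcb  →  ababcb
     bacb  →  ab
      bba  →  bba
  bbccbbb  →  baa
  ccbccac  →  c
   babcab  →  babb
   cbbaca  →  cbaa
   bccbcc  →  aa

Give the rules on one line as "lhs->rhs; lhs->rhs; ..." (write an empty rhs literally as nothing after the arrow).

  | ababcb
  | bacb => ab
  | bba
  | bbccbbb => babbb => baa

bac->a; bbb->a; bcc->a; ca->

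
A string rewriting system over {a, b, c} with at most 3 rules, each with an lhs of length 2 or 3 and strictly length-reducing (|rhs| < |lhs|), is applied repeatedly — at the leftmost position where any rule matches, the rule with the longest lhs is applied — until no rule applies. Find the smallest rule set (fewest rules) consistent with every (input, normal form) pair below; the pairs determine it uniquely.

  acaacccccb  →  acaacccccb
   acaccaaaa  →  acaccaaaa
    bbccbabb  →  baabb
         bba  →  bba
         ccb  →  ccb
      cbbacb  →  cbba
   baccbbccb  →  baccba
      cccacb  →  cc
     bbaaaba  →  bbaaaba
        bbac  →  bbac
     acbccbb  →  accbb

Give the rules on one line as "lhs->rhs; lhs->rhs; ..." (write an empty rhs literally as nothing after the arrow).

  | acaacccccb
  | acaccaaaa
  | bbccbabb => bacbabb => bbcabb => baabb
  | bba

acb->bc; bc->a; cbc->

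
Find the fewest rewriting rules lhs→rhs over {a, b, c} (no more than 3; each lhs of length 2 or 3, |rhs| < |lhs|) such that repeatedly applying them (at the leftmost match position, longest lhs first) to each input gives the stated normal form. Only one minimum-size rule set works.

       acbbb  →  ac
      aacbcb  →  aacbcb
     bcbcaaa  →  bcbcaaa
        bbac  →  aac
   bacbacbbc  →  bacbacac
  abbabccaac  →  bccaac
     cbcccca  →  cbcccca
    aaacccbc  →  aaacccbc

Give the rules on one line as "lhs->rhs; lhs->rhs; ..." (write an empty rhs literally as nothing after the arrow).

  | acbbb => acab => ac
  | aacbcb
  | bcbcaaa
  | bbac => aac

ab->; bb->a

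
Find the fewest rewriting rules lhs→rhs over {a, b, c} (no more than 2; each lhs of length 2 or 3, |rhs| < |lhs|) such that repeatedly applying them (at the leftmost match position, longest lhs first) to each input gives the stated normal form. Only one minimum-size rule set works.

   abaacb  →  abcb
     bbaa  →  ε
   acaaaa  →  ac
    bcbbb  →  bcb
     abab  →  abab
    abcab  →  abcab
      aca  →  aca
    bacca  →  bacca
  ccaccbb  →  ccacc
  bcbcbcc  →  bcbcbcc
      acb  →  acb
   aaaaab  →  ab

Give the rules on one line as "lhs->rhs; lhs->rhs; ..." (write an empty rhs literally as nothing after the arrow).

  | abaacb => abcb
  | bbaa => aa => ε
  | acaaaa => acaa => ac
  | bcbbb => bcb

aa->; bb->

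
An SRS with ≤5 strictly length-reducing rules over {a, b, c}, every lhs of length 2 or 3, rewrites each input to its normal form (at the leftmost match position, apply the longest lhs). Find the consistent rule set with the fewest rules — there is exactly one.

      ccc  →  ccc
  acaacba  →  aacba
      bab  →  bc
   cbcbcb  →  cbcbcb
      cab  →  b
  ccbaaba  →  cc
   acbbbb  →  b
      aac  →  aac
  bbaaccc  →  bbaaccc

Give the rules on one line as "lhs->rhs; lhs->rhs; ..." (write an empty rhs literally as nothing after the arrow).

  | ccc
  | acaacba => aacba
  | bab => bc
  | cbcbcb

ab->c; bac->c; ca->; cbb->b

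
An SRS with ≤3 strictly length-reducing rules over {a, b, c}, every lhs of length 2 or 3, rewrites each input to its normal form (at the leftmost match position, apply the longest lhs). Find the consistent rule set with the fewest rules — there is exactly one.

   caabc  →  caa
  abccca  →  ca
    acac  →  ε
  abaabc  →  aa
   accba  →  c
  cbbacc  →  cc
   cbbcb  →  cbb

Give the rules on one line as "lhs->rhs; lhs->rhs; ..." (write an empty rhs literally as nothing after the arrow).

  | caabc => caa
  | abccca => acca => ca
  | acac => ac => ε
  | abaabc => aabc => aa

ac->; ba->; bc->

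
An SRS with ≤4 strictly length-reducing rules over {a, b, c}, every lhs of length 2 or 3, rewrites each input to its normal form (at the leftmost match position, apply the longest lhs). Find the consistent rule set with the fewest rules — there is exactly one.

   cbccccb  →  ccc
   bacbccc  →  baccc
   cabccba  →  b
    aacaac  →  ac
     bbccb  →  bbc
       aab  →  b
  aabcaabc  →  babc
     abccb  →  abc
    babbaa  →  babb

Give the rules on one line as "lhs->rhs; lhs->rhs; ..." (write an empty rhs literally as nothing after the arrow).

aa->; ca->; cb->

  | cbccccb => ccccb => ccc
  | bacbccc => baccc
  | cabccba => bccba => bca => b
  | aacaac => caac => ac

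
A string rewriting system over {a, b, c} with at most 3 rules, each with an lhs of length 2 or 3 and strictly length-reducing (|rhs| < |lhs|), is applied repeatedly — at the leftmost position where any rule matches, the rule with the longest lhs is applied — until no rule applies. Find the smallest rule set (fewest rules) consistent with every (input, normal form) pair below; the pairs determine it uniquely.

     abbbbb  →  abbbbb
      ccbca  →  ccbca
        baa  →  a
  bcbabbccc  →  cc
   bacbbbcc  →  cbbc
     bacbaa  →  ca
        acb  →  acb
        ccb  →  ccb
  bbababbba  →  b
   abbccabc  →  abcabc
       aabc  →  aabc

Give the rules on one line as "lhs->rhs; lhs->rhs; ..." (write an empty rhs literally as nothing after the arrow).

ba->; bab->; bcc->c

  | abbbbb
  | ccbca
  | baa => a
  | bcbabbccc => bcbccc => bccc => cc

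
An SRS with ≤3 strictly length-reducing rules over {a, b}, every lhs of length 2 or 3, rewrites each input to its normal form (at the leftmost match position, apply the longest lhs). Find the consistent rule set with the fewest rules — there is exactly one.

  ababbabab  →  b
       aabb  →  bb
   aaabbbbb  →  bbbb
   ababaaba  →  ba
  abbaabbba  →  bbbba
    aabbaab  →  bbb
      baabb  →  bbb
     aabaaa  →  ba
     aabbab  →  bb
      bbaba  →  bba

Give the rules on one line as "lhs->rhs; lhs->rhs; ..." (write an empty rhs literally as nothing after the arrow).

aa->; ab->

  | ababbabab => abbabab => babab => bab => b
  | aabb => bb
  | aaabbbbb => abbbbb => bbbb
  | ababaaba => abaaba => aaba => ba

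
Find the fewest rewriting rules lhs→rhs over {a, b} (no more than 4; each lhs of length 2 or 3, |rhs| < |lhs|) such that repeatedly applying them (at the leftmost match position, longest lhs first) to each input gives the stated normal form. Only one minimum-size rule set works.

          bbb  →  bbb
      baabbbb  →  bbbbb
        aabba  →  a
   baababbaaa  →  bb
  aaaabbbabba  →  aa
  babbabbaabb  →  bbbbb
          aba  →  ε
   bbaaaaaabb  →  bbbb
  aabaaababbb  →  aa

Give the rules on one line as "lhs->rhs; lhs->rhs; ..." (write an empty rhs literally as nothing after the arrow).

ab->a; aba->; baa->b

  | bbb
  | baabbbb => bbbbb
  | aabba => aaba => a
  | baababbaaa => bbabbaaa => bbabaaa => bbaa => bb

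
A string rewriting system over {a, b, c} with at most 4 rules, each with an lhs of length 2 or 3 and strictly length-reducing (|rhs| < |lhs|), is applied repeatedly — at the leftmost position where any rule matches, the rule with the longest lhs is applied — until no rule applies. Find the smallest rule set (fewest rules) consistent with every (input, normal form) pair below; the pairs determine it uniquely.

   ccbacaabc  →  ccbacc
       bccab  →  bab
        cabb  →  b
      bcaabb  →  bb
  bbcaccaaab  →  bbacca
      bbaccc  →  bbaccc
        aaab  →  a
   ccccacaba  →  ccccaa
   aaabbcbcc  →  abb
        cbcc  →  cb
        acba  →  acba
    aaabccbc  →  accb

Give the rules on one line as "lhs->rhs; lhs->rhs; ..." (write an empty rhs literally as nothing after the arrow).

  | ccbacaabc => ccbacc
  | bccab => bcab => bab
  | cabb => b
  | bcaabb => baabb => bb

aab->; bc->b; cab->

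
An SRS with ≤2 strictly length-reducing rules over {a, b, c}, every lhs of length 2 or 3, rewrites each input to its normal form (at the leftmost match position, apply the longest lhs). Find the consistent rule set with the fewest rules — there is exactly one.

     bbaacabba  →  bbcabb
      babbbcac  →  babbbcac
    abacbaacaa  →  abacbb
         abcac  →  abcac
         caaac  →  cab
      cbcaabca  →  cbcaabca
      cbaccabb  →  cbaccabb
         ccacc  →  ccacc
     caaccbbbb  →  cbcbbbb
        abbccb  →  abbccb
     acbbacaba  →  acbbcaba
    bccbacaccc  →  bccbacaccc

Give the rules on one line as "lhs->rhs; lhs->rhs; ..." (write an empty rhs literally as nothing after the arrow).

aac->b; bba->bb

  | bbaacabba => bbacabba => bbcabba => bbcabb
  | babbbcac
  | abacbaacaa => abacbbaa => abacbba => abacbb
  | abcac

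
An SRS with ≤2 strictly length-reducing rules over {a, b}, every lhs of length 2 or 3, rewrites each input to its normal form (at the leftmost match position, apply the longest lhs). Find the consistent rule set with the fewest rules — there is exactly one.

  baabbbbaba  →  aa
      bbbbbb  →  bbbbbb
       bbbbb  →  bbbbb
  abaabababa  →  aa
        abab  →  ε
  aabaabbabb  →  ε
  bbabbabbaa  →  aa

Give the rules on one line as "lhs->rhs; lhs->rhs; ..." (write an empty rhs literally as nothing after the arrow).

ab->; bab->a

  | baabbbbaba => babbbaba => abbaba => baba => aa
  | bbbbbb
  | bbbbb
  | abaabababa => aabababa => aababa => aaba => aa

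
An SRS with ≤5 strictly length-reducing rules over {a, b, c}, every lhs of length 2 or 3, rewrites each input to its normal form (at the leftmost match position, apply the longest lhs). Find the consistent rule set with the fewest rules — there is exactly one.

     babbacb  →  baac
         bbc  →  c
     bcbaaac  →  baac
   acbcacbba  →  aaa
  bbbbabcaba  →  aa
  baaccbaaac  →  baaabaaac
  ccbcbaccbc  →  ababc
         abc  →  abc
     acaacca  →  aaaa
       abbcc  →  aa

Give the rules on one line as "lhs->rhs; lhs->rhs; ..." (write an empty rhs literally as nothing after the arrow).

bb->; ca->; cb->c; cc->a

  | babbacb => baacb => baac
  | bbc => c
  | bcbaaac => bcaaac => baac
  | acbcacbba => accacbba => aaacbba => aaacba => aaaca => aaa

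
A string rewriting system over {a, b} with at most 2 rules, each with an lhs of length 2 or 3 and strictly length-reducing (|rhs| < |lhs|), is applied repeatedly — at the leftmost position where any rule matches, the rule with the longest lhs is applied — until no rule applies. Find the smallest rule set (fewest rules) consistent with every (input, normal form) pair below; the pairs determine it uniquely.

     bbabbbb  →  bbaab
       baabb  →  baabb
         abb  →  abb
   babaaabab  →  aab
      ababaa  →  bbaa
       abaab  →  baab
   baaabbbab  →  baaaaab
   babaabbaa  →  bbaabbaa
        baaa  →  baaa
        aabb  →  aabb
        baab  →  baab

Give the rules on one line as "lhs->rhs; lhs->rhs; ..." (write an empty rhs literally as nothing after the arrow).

aba->ba; bbb->a

  | bbabbbb => bbaab
  | baabb
  | abb
  | babaaabab => bbaaabab => bbaabab => bbabab => bbbab => aab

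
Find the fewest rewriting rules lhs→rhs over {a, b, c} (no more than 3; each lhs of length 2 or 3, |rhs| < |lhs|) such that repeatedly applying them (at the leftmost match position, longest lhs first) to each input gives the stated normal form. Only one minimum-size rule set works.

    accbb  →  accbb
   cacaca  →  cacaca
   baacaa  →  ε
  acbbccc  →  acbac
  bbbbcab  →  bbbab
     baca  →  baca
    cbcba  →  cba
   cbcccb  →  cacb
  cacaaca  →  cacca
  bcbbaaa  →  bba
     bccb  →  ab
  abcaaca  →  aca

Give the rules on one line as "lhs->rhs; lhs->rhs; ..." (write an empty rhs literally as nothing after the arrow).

aa->; bc->; bcc->a

  | accbb
  | cacaca
  | baacaa => bcaa => aa => ε
  | acbbccc => acbac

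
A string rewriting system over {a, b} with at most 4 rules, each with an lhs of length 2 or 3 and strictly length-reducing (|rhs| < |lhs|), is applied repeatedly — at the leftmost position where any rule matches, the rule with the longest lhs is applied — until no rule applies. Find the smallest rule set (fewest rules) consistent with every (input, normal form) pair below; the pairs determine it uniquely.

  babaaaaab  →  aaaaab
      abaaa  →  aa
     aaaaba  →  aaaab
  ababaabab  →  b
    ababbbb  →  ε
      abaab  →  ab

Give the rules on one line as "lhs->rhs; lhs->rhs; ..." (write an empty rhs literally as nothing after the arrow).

abb->ba; ba->b; baa->; bb->

  | babaaaaab => bbaaaaab => aaaaab
  | abaaa => aa
  | aaaaba => aaaab
  | ababaabab => abbaabab => baaabab => abab => abb => ba => b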